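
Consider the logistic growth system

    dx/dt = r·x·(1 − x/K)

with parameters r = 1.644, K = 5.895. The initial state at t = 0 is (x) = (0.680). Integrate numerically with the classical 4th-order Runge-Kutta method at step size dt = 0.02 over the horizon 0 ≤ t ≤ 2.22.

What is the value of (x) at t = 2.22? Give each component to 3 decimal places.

(x) = (4.915)

t=0.000: state=(0.680)
step 1 (dt=0.02): k1=(0.989), k2=(1.001), k3=(1.002), k4=(1.014); state += dt/6·(k1+2k2+2k3+k4)
t=0.020: state=(0.700)
t=0.040: state=(0.721)
t=0.060: state=(0.742)
continuing one RK4 step at a time; state shown every 5 steps (Δt=0.1):
t=0.100: state=(0.785)
t=0.200: state=(0.904)
t=0.300: state=(1.037)
t=0.400: state=(1.185)
t=0.500: state=(1.349)
t=0.600: state=(1.527)
t=0.700: state=(1.720)
t=0.800: state=(1.927)
t=0.900: state=(2.146)
t=1.000: state=(2.375)
t=1.100: state=(2.612)
t=1.200: state=(2.853)
t=1.300: state=(3.095)
t=1.400: state=(3.335)
t=1.500: state=(3.570)
t=1.600: state=(3.797)
t=1.700: state=(4.014)
t=1.800: state=(4.218)
t=1.900: state=(4.408)
t=2.000: state=(4.583)
t=2.100: state=(4.743)
t=2.200: state=(4.888)
t=2.220: state=(4.915)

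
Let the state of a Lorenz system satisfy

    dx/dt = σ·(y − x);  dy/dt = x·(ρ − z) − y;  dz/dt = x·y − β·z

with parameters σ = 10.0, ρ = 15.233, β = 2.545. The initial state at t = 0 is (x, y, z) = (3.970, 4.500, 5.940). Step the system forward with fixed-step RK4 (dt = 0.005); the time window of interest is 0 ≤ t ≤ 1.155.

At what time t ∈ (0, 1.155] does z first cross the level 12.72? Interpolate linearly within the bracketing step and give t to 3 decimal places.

t = 0.217

t=0.000: state=(3.970, 4.500, 5.940)
step 1 (dt=0.005): k1=(5.300, 32.393, 2.748), k2=(5.977, 32.408, 3.112), k3=(5.961, 32.420, 3.118), k4=(6.623, 32.446, 3.491); state += dt/6·(k1+2k2+2k3+k4)
t=0.005: state=(4.000, 4.662, 5.956)
t=0.010: state=(4.036, 4.825, 5.975)
t=0.015: state=(4.079, 4.988, 5.998)
continuing one RK4 step at a time; state shown every 10 steps (Δt=0.05):
t=0.050: state=(4.528, 6.158, 6.289)
t=0.100: state=(5.545, 7.940, 7.207)
t=0.150: state=(6.873, 9.728, 8.937)
t=0.200: state=(8.313, 11.098, 11.625)
t=0.215: state=(8.718, 11.329, 12.597)
next step: t=0.220: state=(8.847, 11.381, 12.933) — z has crossed 12.72
linear interpolation between t=0.215 (12.59679) and t=0.220 (12.93306) → t≈0.217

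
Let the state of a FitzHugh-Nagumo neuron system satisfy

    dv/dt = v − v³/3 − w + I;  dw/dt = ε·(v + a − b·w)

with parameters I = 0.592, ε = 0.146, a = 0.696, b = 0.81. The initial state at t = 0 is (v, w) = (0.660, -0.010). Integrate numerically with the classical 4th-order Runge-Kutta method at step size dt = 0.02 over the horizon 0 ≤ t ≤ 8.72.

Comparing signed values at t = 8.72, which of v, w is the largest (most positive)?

largest component: w

t=0.000: state=(0.660, -0.010)
step 1 (dt=0.02): k1=(1.166, 0.199), k2=(1.171, 0.201), k3=(1.171, 0.201), k4=(1.175, 0.202); state += dt/6·(k1+2k2+2k3+k4)
t=0.020: state=(0.683, -0.006)
t=0.040: state=(0.707, -0.002)
t=0.060: state=(0.731, 0.002)
continuing one RK4 step at a time; state shown every 25 steps (Δt=0.5):
t=0.500: state=(1.251, 0.108)
t=1.000: state=(1.649, 0.256)
t=1.500: state=(1.778, 0.413)
t=2.000: state=(1.776, 0.565)
t=2.500: state=(1.730, 0.707)
t=3.000: state=(1.670, 0.836)
t=3.500: state=(1.605, 0.953)
t=4.000: state=(1.536, 1.059)
t=4.500: state=(1.465, 1.154)
t=5.000: state=(1.391, 1.238)
t=5.500: state=(1.312, 1.312)
t=6.000: state=(1.229, 1.376)
t=6.500: state=(1.137, 1.431)
t=7.000: state=(1.036, 1.475)
t=7.500: state=(0.918, 1.509)
t=8.000: state=(0.775, 1.532)
t=8.500: state=(0.590, 1.542)
t=8.720: state=(0.489, 1.541)
compare at T: v=0.489, w=1.541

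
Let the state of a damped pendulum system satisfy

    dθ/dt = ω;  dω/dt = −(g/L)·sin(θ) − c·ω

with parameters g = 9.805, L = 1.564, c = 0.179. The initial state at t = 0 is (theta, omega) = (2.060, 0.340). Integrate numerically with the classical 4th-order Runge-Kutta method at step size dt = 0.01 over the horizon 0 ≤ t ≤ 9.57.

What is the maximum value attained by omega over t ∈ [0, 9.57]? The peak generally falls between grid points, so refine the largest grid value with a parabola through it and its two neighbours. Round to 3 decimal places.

max omega = 3.576

t=0.000: state=(2.060, 0.340)
step 1 (dt=0.01): k1=(0.340, -5.595), k2=(0.312, -5.585), k3=(0.312, -5.585), k4=(0.284, -5.575); state += dt/6·(k1+2k2+2k3+k4)
t=0.010: state=(2.063, 0.284)
t=0.020: state=(2.066, 0.228)
t=0.030: state=(2.068, 0.173)
continuing one RK4 step at a time; state shown every 50 steps (Δt=0.5):
t=0.500: state=(1.535, -2.479)
t=1.000: state=(-0.246, -3.942)
t=1.500: state=(-1.611, -1.190)
t=2.000: state=(-1.425, 1.892)
t=2.500: state=(0.084, 3.545)
t=3.000: state=(1.367, 1.161)
t=3.500: state=(1.169, -1.880)
t=4.000: state=(-0.229, -3.070)
t=4.500: state=(-1.242, -0.656)
t=5.000: state=(-0.842, 2.122)
t=5.500: state=(0.472, 2.465)
t=6.000: state=(1.117, -0.065)
t=6.500: state=(0.454, -2.320)
t=7.000: state=(-0.691, -1.682)
t=7.500: state=(-0.915, 0.823)
t=8.000: state=(-0.047, 2.232)
t=8.500: state=(0.803, 0.783)
t=9.000: state=(0.614, -1.433)
t=9.500: state=(-0.308, -1.772)
t=9.570: state=(-0.426, -1.593)
largest grid value and its neighbours: omega(2.440)=3.57519, omega(2.450)=3.57578, omega(2.460)=3.57414
parabola through these three points peaks at t≈2.448 with omega≈3.57584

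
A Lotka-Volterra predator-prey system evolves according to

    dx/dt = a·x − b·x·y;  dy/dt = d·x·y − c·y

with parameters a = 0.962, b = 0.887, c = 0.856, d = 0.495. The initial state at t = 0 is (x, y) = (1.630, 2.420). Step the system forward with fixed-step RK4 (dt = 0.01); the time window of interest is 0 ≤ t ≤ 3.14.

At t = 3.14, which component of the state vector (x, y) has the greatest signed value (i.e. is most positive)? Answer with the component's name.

largest component: x

t=0.000: state=(1.630, 2.420)
step 1 (dt=0.01): k1=(-1.931, -0.119), k2=(-1.919, -0.130), k3=(-1.918, -0.130), k4=(-1.906, -0.142); state += dt/6·(k1+2k2+2k3+k4)
t=0.010: state=(1.611, 2.419)
t=0.020: state=(1.592, 2.417)
t=0.030: state=(1.573, 2.415)
continuing one RK4 step at a time; state shown every 20 steps (Δt=0.2):
t=0.200: state=(1.292, 2.355)
t=0.400: state=(1.043, 2.226)
t=0.600: state=(0.864, 2.060)
t=0.800: state=(0.738, 1.879)
t=1.000: state=(0.652, 1.695)
t=1.200: state=(0.594, 1.519)
t=1.400: state=(0.558, 1.355)
t=1.600: state=(0.539, 1.205)
t=1.800: state=(0.534, 1.071)
t=2.000: state=(0.541, 0.952)
t=2.200: state=(0.560, 0.847)
t=2.400: state=(0.589, 0.755)
t=2.600: state=(0.629, 0.676)
t=2.800: state=(0.680, 0.608)
t=3.000: state=(0.744, 0.549)
t=3.140: state=(0.797, 0.514)
compare at T: x=0.797, y=0.514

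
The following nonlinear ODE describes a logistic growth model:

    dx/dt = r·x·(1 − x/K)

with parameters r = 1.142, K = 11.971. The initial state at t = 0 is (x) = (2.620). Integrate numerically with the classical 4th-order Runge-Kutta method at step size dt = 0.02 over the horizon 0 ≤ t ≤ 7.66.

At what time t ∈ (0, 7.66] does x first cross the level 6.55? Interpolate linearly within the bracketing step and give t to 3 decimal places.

t=0.000: state=(2.620)
step 1 (dt=0.02): k1=(2.337), k2=(2.352), k3=(2.352), k4=(2.367); state += dt/6·(k1+2k2+2k3+k4)
t=0.020: state=(2.667)
t=0.040: state=(2.715)
t=0.060: state=(2.763)
continuing one RK4 step at a time; state shown every 25 steps (Δt=0.5):
t=0.500: state=(3.969)
t=1.000: state=(5.596)
t=1.260: state=(6.483)
next step: t=1.280: state=(6.551) — x has crossed 6.55
linear interpolation between t=1.260 (6.48297) and t=1.280 (6.55079) → t≈1.280

t = 1.280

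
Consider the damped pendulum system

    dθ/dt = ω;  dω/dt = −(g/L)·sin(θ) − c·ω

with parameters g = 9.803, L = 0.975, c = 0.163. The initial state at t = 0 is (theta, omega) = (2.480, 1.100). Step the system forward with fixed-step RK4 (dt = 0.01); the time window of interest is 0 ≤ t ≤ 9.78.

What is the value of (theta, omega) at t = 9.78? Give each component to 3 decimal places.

t=0.000: state=(2.480, 1.100)
step 1 (dt=0.01): k1=(1.100, -6.356), k2=(1.068, -6.308), k3=(1.068, -6.309), k4=(1.037, -6.261); state += dt/6·(k1+2k2+2k3+k4)
t=0.010: state=(2.491, 1.037)
t=0.020: state=(2.501, 0.975)
t=0.030: state=(2.510, 0.913)
continuing one RK4 step at a time; state shown every 50 steps (Δt=0.5):
t=0.500: state=(2.320, -1.806)
t=1.000: state=(0.376, -5.740)
t=1.500: state=(-1.871, -2.187)
t=2.000: state=(-1.835, 2.285)
t=2.500: state=(0.305, 5.149)
t=3.000: state=(1.831, 0.569)
t=3.500: state=(0.914, -4.114)
t=4.000: state=(-1.233, -2.872)
t=4.500: state=(-1.401, 2.150)
t=5.000: state=(0.487, 4.073)
t=5.500: state=(1.453, -0.515)
t=6.000: state=(0.122, -4.064)
t=6.500: state=(-1.295, -0.747)
t=7.000: state=(-0.518, 3.449)
t=7.500: state=(1.053, 1.645)
t=8.000: state=(0.737, -2.704)
t=8.500: state=(-0.802, -2.199)
t=9.000: state=(-0.836, 2.021)
t=9.500: state=(0.579, 2.472)
t=9.780: state=(0.988, 0.335)

(theta, omega) = (0.988, 0.335)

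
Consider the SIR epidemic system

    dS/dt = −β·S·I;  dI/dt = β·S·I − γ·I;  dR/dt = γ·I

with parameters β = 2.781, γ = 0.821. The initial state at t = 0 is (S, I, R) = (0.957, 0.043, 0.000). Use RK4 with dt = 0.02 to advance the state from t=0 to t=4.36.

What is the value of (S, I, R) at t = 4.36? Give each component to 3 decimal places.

(S, I, R) = (0.060, 0.122, 0.818)

t=0.000: state=(0.957, 0.043, 0.000)
step 1 (dt=0.02): k1=(-0.114, 0.079, 0.035), k2=(-0.116, 0.080, 0.036), k3=(-0.116, 0.080, 0.036), k4=(-0.118, 0.082, 0.037); state += dt/6·(k1+2k2+2k3+k4)
t=0.020: state=(0.955, 0.045, 0.001)
t=0.040: state=(0.952, 0.046, 0.001)
t=0.060: state=(0.950, 0.048, 0.002)
continuing one RK4 step at a time; state shown every 10 steps (Δt=0.2):
t=0.200: state=(0.930, 0.062, 0.009)
t=0.400: state=(0.892, 0.087, 0.021)
t=0.600: state=(0.843, 0.120, 0.037)
t=0.800: state=(0.780, 0.159, 0.060)
t=1.000: state=(0.705, 0.205, 0.090)
t=1.200: state=(0.621, 0.251, 0.128)
t=1.400: state=(0.534, 0.294, 0.172)
t=1.600: state=(0.449, 0.328, 0.224)
t=1.800: state=(0.371, 0.349, 0.279)
t=2.000: state=(0.305, 0.357, 0.338)
t=2.200: state=(0.250, 0.354, 0.396)
t=2.400: state=(0.206, 0.341, 0.453)
t=2.600: state=(0.171, 0.321, 0.508)
t=2.800: state=(0.144, 0.297, 0.558)
t=3.000: state=(0.123, 0.272, 0.605)
t=3.200: state=(0.107, 0.246, 0.648)
t=3.400: state=(0.094, 0.220, 0.686)
t=3.600: state=(0.083, 0.196, 0.720)
t=3.800: state=(0.075, 0.174, 0.750)
t=4.000: state=(0.069, 0.154, 0.777)
t=4.200: state=(0.063, 0.135, 0.801)
t=4.360: state=(0.060, 0.122, 0.818)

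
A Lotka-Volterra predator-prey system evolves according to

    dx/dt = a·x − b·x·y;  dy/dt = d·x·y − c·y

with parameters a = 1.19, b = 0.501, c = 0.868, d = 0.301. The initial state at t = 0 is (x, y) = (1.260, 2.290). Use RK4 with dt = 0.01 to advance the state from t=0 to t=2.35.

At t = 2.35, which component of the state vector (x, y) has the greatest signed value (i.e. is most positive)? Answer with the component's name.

largest component: x

t=0.000: state=(1.260, 2.290)
step 1 (dt=0.01): k1=(0.054, -1.119), k2=(0.057, -1.116), k3=(0.057, -1.116), k4=(0.061, -1.113); state += dt/6·(k1+2k2+2k3+k4)
t=0.010: state=(1.261, 2.279)
t=0.020: state=(1.261, 2.268)
t=0.030: state=(1.262, 2.257)
continuing one RK4 step at a time; state shown every 10 steps (Δt=0.1):
t=0.100: state=(1.269, 2.181)
t=0.200: state=(1.285, 2.078)
t=0.300: state=(1.307, 1.981)
t=0.400: state=(1.336, 1.890)
t=0.500: state=(1.372, 1.805)
t=0.600: state=(1.415, 1.726)
t=0.700: state=(1.464, 1.652)
t=0.800: state=(1.521, 1.584)
t=0.900: state=(1.585, 1.522)
t=1.000: state=(1.656, 1.465)
t=1.100: state=(1.736, 1.414)
t=1.200: state=(1.824, 1.368)
t=1.300: state=(1.920, 1.327)
t=1.400: state=(2.026, 1.291)
t=1.500: state=(2.140, 1.260)
t=1.600: state=(2.265, 1.234)
t=1.700: state=(2.399, 1.214)
t=1.800: state=(2.544, 1.199)
t=1.900: state=(2.699, 1.190)
t=2.000: state=(2.865, 1.186)
t=2.100: state=(3.041, 1.188)
t=2.200: state=(3.226, 1.197)
t=2.300: state=(3.421, 1.213)
t=2.350: state=(3.522, 1.224)
compare at T: x=3.522, y=1.224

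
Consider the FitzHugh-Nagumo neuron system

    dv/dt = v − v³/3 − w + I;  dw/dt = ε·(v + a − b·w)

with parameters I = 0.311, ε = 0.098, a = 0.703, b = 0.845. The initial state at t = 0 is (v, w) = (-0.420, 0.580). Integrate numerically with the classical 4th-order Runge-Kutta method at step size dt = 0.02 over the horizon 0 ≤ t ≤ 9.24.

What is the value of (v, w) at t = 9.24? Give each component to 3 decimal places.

(v, w) = (-1.387, -0.239)

t=0.000: state=(-0.420, 0.580)
step 1 (dt=0.02): k1=(-0.664, -0.020), k2=(-0.670, -0.021), k3=(-0.670, -0.021), k4=(-0.675, -0.022); state += dt/6·(k1+2k2+2k3+k4)
t=0.020: state=(-0.433, 0.580)
t=0.040: state=(-0.447, 0.579)
t=0.060: state=(-0.461, 0.579)
continuing one RK4 step at a time; state shown every 25 steps (Δt=0.5):
t=0.500: state=(-0.813, 0.561)
t=1.000: state=(-1.253, 0.522)
t=1.500: state=(-1.569, 0.466)
t=2.000: state=(-1.706, 0.402)
t=2.500: state=(-1.739, 0.336)
t=3.000: state=(-1.731, 0.273)
t=3.500: state=(-1.708, 0.213)
t=4.000: state=(-1.681, 0.157)
t=4.500: state=(-1.652, 0.104)
t=5.000: state=(-1.623, 0.055)
t=5.500: state=(-1.594, 0.010)
t=6.000: state=(-1.565, -0.033)
t=6.500: state=(-1.537, -0.072)
t=7.000: state=(-1.509, -0.109)
t=7.500: state=(-1.481, -0.142)
t=8.000: state=(-1.454, -0.173)
t=8.500: state=(-1.427, -0.202)
t=9.000: state=(-1.400, -0.227)
t=9.240: state=(-1.387, -0.239)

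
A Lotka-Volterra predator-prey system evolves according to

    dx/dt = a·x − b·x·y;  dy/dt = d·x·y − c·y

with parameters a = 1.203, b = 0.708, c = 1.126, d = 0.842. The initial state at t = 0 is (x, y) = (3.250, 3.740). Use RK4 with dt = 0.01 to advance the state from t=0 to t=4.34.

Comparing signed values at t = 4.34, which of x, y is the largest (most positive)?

largest component: x

t=0.000: state=(3.250, 3.740)
step 1 (dt=0.01): k1=(-4.696, 6.023), k2=(-4.731, 5.997), k3=(-4.730, 5.996), k4=(-4.764, 5.968); state += dt/6·(k1+2k2+2k3+k4)
t=0.010: state=(3.203, 3.800)
t=0.020: state=(3.155, 3.859)
t=0.030: state=(3.106, 3.918)
continuing one RK4 step at a time; state shown every 20 steps (Δt=0.2):
t=0.200: state=(2.254, 4.748)
t=0.400: state=(1.412, 5.140)
t=0.600: state=(0.874, 4.955)
t=0.800: state=(0.570, 4.456)
t=1.000: state=(0.402, 3.856)
t=1.200: state=(0.309, 3.266)
t=1.400: state=(0.257, 2.734)
t=1.600: state=(0.230, 2.273)
t=1.800: state=(0.218, 1.884)
t=2.000: state=(0.218, 1.560)
t=2.200: state=(0.226, 1.293)
t=2.400: state=(0.243, 1.074)
t=2.600: state=(0.270, 0.895)
t=2.800: state=(0.305, 0.750)
t=3.000: state=(0.352, 0.633)
t=3.200: state=(0.412, 0.538)
t=3.400: state=(0.489, 0.464)
t=3.600: state=(0.585, 0.405)
t=3.800: state=(0.705, 0.360)
t=4.000: state=(0.854, 0.328)
t=4.200: state=(1.039, 0.307)
t=4.340: state=(1.193, 0.299)
compare at T: x=1.193, y=0.299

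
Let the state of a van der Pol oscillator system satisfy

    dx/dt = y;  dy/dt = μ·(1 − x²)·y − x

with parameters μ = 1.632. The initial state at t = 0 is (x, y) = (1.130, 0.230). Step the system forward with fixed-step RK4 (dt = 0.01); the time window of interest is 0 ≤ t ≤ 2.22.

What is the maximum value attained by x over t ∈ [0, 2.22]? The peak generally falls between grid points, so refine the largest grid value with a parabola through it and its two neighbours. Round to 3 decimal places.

t=0.000: state=(1.130, 0.230)
step 1 (dt=0.01): k1=(0.230, -1.234), k2=(0.224, -1.233), k3=(0.224, -1.233), k4=(0.218, -1.232); state += dt/6·(k1+2k2+2k3+k4)
t=0.010: state=(1.132, 0.218)
t=0.020: state=(1.134, 0.205)
t=0.030: state=(1.136, 0.193)
continuing one RK4 step at a time; state shown every 10 steps (Δt=0.1):
t=0.100: state=(1.147, 0.108)
t=0.200: state=(1.152, -0.010)
t=0.300: state=(1.145, -0.121)
t=0.400: state=(1.128, -0.227)
t=0.500: state=(1.100, -0.327)
t=0.600: state=(1.062, -0.425)
t=0.700: state=(1.015, -0.523)
t=0.800: state=(0.958, -0.624)
t=0.900: state=(0.890, -0.733)
t=1.000: state=(0.811, -0.854)
t=1.100: state=(0.719, -0.992)
t=1.200: state=(0.611, -1.157)
t=1.300: state=(0.486, -1.354)
t=1.400: state=(0.339, -1.594)
t=1.500: state=(0.166, -1.884)
t=1.600: state=(-0.039, -2.223)
t=1.700: state=(-0.280, -2.588)
t=1.800: state=(-0.556, -2.915)
t=1.900: state=(-0.858, -3.087)
t=2.000: state=(-1.163, -2.972)
t=2.100: state=(-1.441, -2.524)
t=2.200: state=(-1.661, -1.862)
t=2.220: state=(-1.697, -1.722)
largest grid value and its neighbours: x(0.180)=1.15170, x(0.190)=1.15177, x(0.200)=1.15173
parabola through these three points peaks at t≈0.192 with x≈1.15177

max x = 1.152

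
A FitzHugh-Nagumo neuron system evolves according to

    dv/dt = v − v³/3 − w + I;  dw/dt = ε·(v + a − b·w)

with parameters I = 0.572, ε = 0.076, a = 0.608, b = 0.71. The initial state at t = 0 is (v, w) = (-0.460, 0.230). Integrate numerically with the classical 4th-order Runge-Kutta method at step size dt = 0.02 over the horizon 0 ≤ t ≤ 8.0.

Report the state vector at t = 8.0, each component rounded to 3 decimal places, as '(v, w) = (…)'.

t=0.000: state=(-0.460, 0.230)
step 1 (dt=0.02): k1=(-0.086, -0.001), k2=(-0.086, -0.001), k3=(-0.086, -0.001), k4=(-0.087, -0.001); state += dt/6·(k1+2k2+2k3+k4)
t=0.020: state=(-0.462, 0.230)
t=0.040: state=(-0.463, 0.230)
t=0.060: state=(-0.465, 0.230)
continuing one RK4 step at a time; state shown every 25 steps (Δt=0.5):
t=0.500: state=(-0.512, 0.229)
t=1.000: state=(-0.585, 0.225)
t=1.500: state=(-0.684, 0.218)
t=2.000: state=(-0.807, 0.207)
t=2.500: state=(-0.946, 0.191)
t=3.000: state=(-1.083, 0.171)
t=3.500: state=(-1.199, 0.146)
t=4.000: state=(-1.280, 0.119)
t=4.500: state=(-1.328, 0.089)
t=5.000: state=(-1.348, 0.059)
t=5.500: state=(-1.349, 0.030)
t=6.000: state=(-1.338, 0.002)
t=6.500: state=(-1.319, -0.025)
t=7.000: state=(-1.295, -0.051)
t=7.500: state=(-1.268, -0.075)
t=8.000: state=(-1.237, -0.097)

(v, w) = (-1.237, -0.097)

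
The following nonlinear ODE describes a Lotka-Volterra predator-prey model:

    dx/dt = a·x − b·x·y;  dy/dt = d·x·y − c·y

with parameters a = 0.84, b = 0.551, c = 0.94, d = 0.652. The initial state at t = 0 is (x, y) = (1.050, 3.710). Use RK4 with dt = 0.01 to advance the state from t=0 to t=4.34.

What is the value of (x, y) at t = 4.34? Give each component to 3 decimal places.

t=0.000: state=(1.050, 3.710)
step 1 (dt=0.01): k1=(-1.264, -0.948), k2=(-1.254, -0.962), k3=(-1.254, -0.961), k4=(-1.244, -0.975); state += dt/6·(k1+2k2+2k3+k4)
t=0.010: state=(1.037, 3.700)
t=0.020: state=(1.025, 3.690)
t=0.030: state=(1.013, 3.680)
continuing one RK4 step at a time; state shown every 20 steps (Δt=0.2):
t=0.200: state=(0.835, 3.474)
t=0.400: state=(0.685, 3.176)
t=0.600: state=(0.581, 2.857)
t=0.800: state=(0.510, 2.541)
t=1.000: state=(0.464, 2.243)
t=1.200: state=(0.435, 1.971)
t=1.400: state=(0.420, 1.726)
t=1.600: state=(0.416, 1.511)
t=1.800: state=(0.421, 1.322)
t=2.000: state=(0.435, 1.158)
t=2.200: state=(0.456, 1.017)
t=2.400: state=(0.486, 0.896)
t=2.600: state=(0.523, 0.793)
t=2.800: state=(0.570, 0.705)
t=3.000: state=(0.627, 0.632)
t=3.200: state=(0.694, 0.570)
t=3.400: state=(0.773, 0.520)
t=3.600: state=(0.866, 0.479)
t=3.800: state=(0.973, 0.448)
t=4.000: state=(1.097, 0.425)
t=4.200: state=(1.240, 0.410)
t=4.340: state=(1.351, 0.404)

(x, y) = (1.351, 0.404)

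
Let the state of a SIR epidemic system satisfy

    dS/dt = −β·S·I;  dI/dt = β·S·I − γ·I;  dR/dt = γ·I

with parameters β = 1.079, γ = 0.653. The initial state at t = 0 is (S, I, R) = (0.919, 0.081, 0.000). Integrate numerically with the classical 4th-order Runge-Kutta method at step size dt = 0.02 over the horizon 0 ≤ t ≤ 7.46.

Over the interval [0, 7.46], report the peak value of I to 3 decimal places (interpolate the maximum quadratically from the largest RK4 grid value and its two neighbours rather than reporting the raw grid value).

max I = 0.142

t=0.000: state=(0.919, 0.081, 0.000)
step 1 (dt=0.02): k1=(-0.080, 0.027, 0.053), k2=(-0.081, 0.027, 0.053), k3=(-0.081, 0.027, 0.053), k4=(-0.081, 0.027, 0.053); state += dt/6·(k1+2k2+2k3+k4)
t=0.020: state=(0.917, 0.082, 0.001)
t=0.040: state=(0.916, 0.082, 0.002)
t=0.060: state=(0.914, 0.083, 0.003)
continuing one RK4 step at a time; state shown every 25 steps (Δt=0.5):
t=0.500: state=(0.876, 0.095, 0.029)
t=1.000: state=(0.830, 0.108, 0.062)
t=1.500: state=(0.780, 0.121, 0.099)
t=2.000: state=(0.729, 0.131, 0.141)
t=2.500: state=(0.677, 0.138, 0.185)
t=3.000: state=(0.628, 0.142, 0.230)
t=3.500: state=(0.582, 0.142, 0.277)
t=4.000: state=(0.540, 0.138, 0.322)
t=4.500: state=(0.502, 0.132, 0.367)
t=5.000: state=(0.468, 0.124, 0.408)
t=5.500: state=(0.439, 0.114, 0.447)
t=6.000: state=(0.414, 0.103, 0.483)
t=6.500: state=(0.393, 0.093, 0.515)
t=7.000: state=(0.375, 0.082, 0.543)
t=7.460: state=(0.360, 0.073, 0.566)
largest grid value and its neighbours: I(3.220)=0.14199, I(3.240)=0.14200, I(3.260)=0.14199
parabola through these three points peaks at t≈3.243 with I≈0.14200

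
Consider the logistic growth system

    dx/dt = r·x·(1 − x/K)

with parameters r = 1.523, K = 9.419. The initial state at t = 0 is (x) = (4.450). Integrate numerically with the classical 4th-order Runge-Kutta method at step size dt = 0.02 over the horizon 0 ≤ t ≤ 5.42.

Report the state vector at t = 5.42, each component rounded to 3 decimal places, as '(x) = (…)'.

t=0.000: state=(4.450)
step 1 (dt=0.02): k1=(3.575), k2=(3.578), k3=(3.578), k4=(3.581); state += dt/6·(k1+2k2+2k3+k4)
t=0.020: state=(4.522)
t=0.040: state=(4.593)
t=0.060: state=(4.665)
continuing one RK4 step at a time; state shown every 10 steps (Δt=0.2):
t=0.200: state=(5.166)
t=0.400: state=(5.860)
t=0.600: state=(6.506)
t=0.800: state=(7.081)
t=1.000: state=(7.575)
t=1.200: state=(7.985)
t=1.400: state=(8.318)
t=1.600: state=(8.581)
t=1.800: state=(8.786)
t=2.000: state=(8.944)
t=2.200: state=(9.064)
t=2.400: state=(9.155)
t=2.600: state=(9.223)
t=2.800: state=(9.273)
t=3.000: state=(9.311)
t=3.200: state=(9.339)
t=3.400: state=(9.360)
t=3.600: state=(9.375)
t=3.800: state=(9.387)
t=4.000: state=(9.395)
t=4.200: state=(9.401)
t=4.400: state=(9.406)
t=4.600: state=(9.409)
t=4.800: state=(9.412)
t=5.000: state=(9.414)
t=5.200: state=(9.415)
t=5.400: state=(9.416)
t=5.420: state=(9.416)

(x) = (9.416)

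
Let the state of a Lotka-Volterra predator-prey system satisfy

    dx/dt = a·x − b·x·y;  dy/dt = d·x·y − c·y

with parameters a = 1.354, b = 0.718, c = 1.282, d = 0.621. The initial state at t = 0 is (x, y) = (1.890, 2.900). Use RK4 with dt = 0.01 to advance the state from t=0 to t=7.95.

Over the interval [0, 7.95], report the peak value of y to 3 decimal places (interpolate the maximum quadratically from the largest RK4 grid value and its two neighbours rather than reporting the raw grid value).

max y = 2.919

t=0.000: state=(1.890, 2.900)
step 1 (dt=0.01): k1=(-1.376, -0.314), k2=(-1.369, -0.326), k3=(-1.369, -0.326), k4=(-1.362, -0.338); state += dt/6·(k1+2k2+2k3+k4)
t=0.010: state=(1.876, 2.897)
t=0.020: state=(1.863, 2.893)
t=0.030: state=(1.849, 2.889)
continuing one RK4 step at a time; state shown every 50 steps (Δt=0.5):
t=0.500: state=(1.391, 2.518)
t=1.000: state=(1.223, 1.976)
t=1.500: state=(1.288, 1.529)
t=2.000: state=(1.549, 1.245)
t=2.500: state=(2.000, 1.132)
t=3.000: state=(2.600, 1.215)
t=3.500: state=(3.133, 1.570)
t=4.000: state=(3.138, 2.233)
t=4.500: state=(2.456, 2.836)
t=5.000: state=(1.712, 2.834)
t=5.500: state=(1.315, 2.366)
t=6.000: state=(1.220, 1.836)
t=6.500: state=(1.342, 1.432)
t=7.000: state=(1.656, 1.196)
t=7.500: state=(2.157, 1.134)
t=7.950: state=(2.711, 1.256)
largest grid value and its neighbours: y(4.730)=2.91905, y(4.740)=2.91920, y(4.750)=2.91907
parabola through these three points peaks at t≈4.740 with y≈2.91920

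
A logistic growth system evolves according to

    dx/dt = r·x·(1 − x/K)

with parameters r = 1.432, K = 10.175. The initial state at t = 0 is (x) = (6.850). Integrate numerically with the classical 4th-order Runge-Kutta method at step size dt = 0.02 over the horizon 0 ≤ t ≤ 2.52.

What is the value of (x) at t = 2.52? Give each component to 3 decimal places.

(x) = (10.043)

t=0.000: state=(6.850)
step 1 (dt=0.02): k1=(3.205), k2=(3.189), k3=(3.189), k4=(3.173); state += dt/6·(k1+2k2+2k3+k4)
t=0.020: state=(6.914)
t=0.040: state=(6.977)
t=0.060: state=(7.039)
continuing one RK4 step at a time; state shown every 5 steps (Δt=0.1):
t=0.100: state=(7.162)
t=0.200: state=(7.457)
t=0.300: state=(7.732)
t=0.400: state=(7.988)
t=0.500: state=(8.224)
t=0.600: state=(8.440)
t=0.700: state=(8.636)
t=0.800: state=(8.814)
t=0.900: state=(8.974)
t=1.000: state=(9.118)
t=1.100: state=(9.246)
t=1.200: state=(9.360)
t=1.300: state=(9.461)
t=1.400: state=(9.551)
t=1.500: state=(9.629)
t=1.600: state=(9.699)
t=1.700: state=(9.760)
t=1.800: state=(9.813)
t=1.900: state=(9.860)
t=2.000: state=(9.901)
t=2.100: state=(9.937)
t=2.200: state=(9.968)
t=2.300: state=(9.995)
t=2.400: state=(10.019)
t=2.500: state=(10.039)
t=2.520: state=(10.043)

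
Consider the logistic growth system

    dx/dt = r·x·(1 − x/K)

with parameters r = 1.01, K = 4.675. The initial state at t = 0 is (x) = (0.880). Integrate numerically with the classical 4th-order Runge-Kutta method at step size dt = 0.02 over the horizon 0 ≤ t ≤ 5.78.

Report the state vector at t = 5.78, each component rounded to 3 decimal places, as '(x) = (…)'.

t=0.000: state=(0.880)
step 1 (dt=0.02): k1=(0.721), k2=(0.726), k3=(0.726), k4=(0.731); state += dt/6·(k1+2k2+2k3+k4)
t=0.020: state=(0.895)
t=0.040: state=(0.909)
t=0.060: state=(0.924)
continuing one RK4 step at a time; state shown every 10 steps (Δt=0.2):
t=0.200: state=(1.033)
t=0.400: state=(1.205)
t=0.600: state=(1.394)
t=0.800: state=(1.600)
t=1.000: state=(1.819)
t=1.200: state=(2.047)
t=1.400: state=(2.282)
t=1.600: state=(2.518)
t=1.800: state=(2.750)
t=2.000: state=(2.974)
t=2.200: state=(3.186)
t=2.400: state=(3.383)
t=2.600: state=(3.563)
t=2.800: state=(3.725)
t=3.000: state=(3.869)
t=3.200: state=(3.995)
t=3.400: state=(4.104)
t=3.600: state=(4.198)
t=3.800: state=(4.278)
t=4.000: state=(4.345)
t=4.200: state=(4.402)
t=4.400: state=(4.450)
t=4.600: state=(4.489)
t=4.800: state=(4.522)
t=5.000: state=(4.549)
t=5.200: state=(4.572)
t=5.400: state=(4.590)
t=5.600: state=(4.606)
t=5.780: state=(4.617)

(x) = (4.617)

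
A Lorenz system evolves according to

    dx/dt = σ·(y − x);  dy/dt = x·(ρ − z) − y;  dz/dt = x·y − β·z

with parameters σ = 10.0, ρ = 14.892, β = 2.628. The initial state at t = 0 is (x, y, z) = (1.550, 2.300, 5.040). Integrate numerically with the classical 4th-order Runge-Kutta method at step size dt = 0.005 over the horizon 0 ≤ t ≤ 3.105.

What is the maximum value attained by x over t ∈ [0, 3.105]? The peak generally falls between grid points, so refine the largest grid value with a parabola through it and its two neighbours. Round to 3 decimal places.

t=0.000: state=(1.550, 2.300, 5.040)
step 1 (dt=0.005): k1=(7.500, 12.971, -9.680), k2=(7.637, 13.161, -9.523), k3=(7.638, 13.163, -9.522), k4=(7.776, 13.357, -9.363); state += dt/6·(k1+2k2+2k3+k4)
t=0.005: state=(1.588, 2.366, 4.992)
t=0.010: state=(1.628, 2.434, 4.946)
t=0.015: state=(1.669, 2.503, 4.902)
continuing one RK4 step at a time; state shown every 40 steps (Δt=0.2):
t=0.200: state=(4.575, 7.097, 5.195)
t=0.400: state=(10.361, 11.712, 16.587)
t=0.600: state=(5.511, 1.824, 18.550)
t=0.800: state=(1.677, 1.202, 11.481)
t=1.000: state=(2.047, 2.774, 7.302)
t=1.200: state=(4.892, 7.151, 6.986)
t=1.400: state=(9.608, 10.575, 16.204)
t=1.600: state=(5.811, 2.817, 17.939)
t=1.800: state=(2.546, 2.175, 11.778)
t=2.000: state=(3.312, 4.368, 8.339)
t=2.200: state=(6.754, 8.945, 10.376)
t=2.400: state=(8.657, 7.422, 18.126)
t=2.600: state=(4.521, 2.882, 15.334)
t=2.800: state=(3.359, 3.661, 10.760)
t=3.000: state=(5.268, 6.804, 9.832)
t=3.105: state=(7.013, 8.648, 11.922)
largest grid value and its neighbours: x(0.425)=10.55660, x(0.430)=10.55966, x(0.435)=10.55019
parabola through these three points peaks at t≈0.429 with x≈10.56007

max x = 10.560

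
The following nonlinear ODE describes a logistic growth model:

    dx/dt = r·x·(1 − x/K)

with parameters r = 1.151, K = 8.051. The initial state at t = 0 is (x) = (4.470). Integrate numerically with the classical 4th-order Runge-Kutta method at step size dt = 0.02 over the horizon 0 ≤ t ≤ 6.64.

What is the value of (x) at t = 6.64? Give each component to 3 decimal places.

t=0.000: state=(4.470)
step 1 (dt=0.02): k1=(2.288), k2=(2.285), k3=(2.285), k4=(2.282); state += dt/6·(k1+2k2+2k3+k4)
t=0.020: state=(4.516)
t=0.040: state=(4.561)
t=0.060: state=(4.607)
continuing one RK4 step at a time; state shown every 25 steps (Δt=0.5):
t=0.500: state=(5.550)
t=1.000: state=(6.423)
t=1.500: state=(7.047)
t=2.000: state=(7.454)
t=2.500: state=(7.704)
t=3.000: state=(7.852)
t=3.500: state=(7.938)
t=4.000: state=(7.987)
t=4.500: state=(8.015)
t=5.000: state=(8.031)
t=5.500: state=(8.040)
t=6.000: state=(8.045)
t=6.500: state=(8.047)
t=6.640: state=(8.048)

(x) = (8.048)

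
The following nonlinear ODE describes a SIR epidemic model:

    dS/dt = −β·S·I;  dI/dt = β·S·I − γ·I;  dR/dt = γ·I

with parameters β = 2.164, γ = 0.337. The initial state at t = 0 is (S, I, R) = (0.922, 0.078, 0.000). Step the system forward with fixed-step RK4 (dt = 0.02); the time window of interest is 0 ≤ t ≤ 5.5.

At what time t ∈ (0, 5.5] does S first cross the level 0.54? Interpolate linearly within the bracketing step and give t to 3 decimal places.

t = 1.199

t=0.000: state=(0.922, 0.078, 0.000)
step 1 (dt=0.02): k1=(-0.156, 0.129, 0.026), k2=(-0.158, 0.131, 0.027), k3=(-0.158, 0.131, 0.027), k4=(-0.160, 0.133, 0.027); state += dt/6·(k1+2k2+2k3+k4)
t=0.020: state=(0.919, 0.081, 0.001)
t=0.040: state=(0.916, 0.083, 0.001)
t=0.060: state=(0.912, 0.086, 0.002)
continuing one RK4 step at a time; state shown every 10 steps (Δt=0.2):
t=0.200: state=(0.886, 0.108, 0.006)
t=0.400: state=(0.839, 0.147, 0.015)
t=0.600: state=(0.779, 0.194, 0.026)
t=0.800: state=(0.708, 0.251, 0.041)
t=1.000: state=(0.627, 0.313, 0.060)
t=1.180: state=(0.548, 0.371, 0.081)
next step: t=1.200: state=(0.540, 0.377, 0.083) — S has crossed 0.54
linear interpolation between t=1.180 (0.54849) and t=1.200 (0.53969) → t≈1.199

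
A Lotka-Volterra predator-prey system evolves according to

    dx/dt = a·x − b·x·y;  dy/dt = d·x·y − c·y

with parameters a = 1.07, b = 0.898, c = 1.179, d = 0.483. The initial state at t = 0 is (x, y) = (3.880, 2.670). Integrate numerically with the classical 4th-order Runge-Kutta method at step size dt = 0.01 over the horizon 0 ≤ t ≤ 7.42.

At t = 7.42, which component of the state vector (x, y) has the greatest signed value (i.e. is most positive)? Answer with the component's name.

largest component: y

t=0.000: state=(3.880, 2.670)
step 1 (dt=0.01): k1=(-5.151, 1.856), k2=(-5.149, 1.829), k3=(-5.149, 1.829), k4=(-5.146, 1.802); state += dt/6·(k1+2k2+2k3+k4)
t=0.010: state=(3.829, 2.688)
t=0.020: state=(3.777, 2.706)
t=0.030: state=(3.726, 2.723)
continuing one RK4 step at a time; state shown every 25 steps (Δt=0.25):
t=0.250: state=(2.679, 2.947)
t=0.500: state=(1.812, 2.868)
t=0.750: state=(1.283, 2.567)
t=1.000: state=(0.983, 2.188)
t=1.250: state=(0.820, 1.815)
t=1.500: state=(0.740, 1.484)
t=1.750: state=(0.716, 1.206)
t=2.000: state=(0.733, 0.980)
t=2.250: state=(0.785, 0.800)
t=2.500: state=(0.871, 0.658)
t=2.750: state=(0.995, 0.548)
t=3.000: state=(1.160, 0.465)
t=3.250: state=(1.376, 0.403)
t=3.500: state=(1.651, 0.360)
t=3.750: state=(1.996, 0.334)
t=4.000: state=(2.423, 0.325)
t=4.250: state=(2.942, 0.334)
t=4.500: state=(3.555, 0.368)
t=4.750: state=(4.247, 0.438)
t=5.000: state=(4.963, 0.569)
t=5.250: state=(5.573, 0.803)
t=5.500: state=(5.839, 1.197)
t=5.750: state=(5.481, 1.778)
t=6.000: state=(4.463, 2.426)
t=6.250: state=(3.198, 2.868)
t=6.500: state=(2.162, 2.942)
t=6.750: state=(1.490, 2.722)
t=7.000: state=(1.099, 2.365)
t=7.250: state=(0.881, 1.982)
t=7.420: state=(0.796, 1.737)
compare at T: x=0.796, y=1.737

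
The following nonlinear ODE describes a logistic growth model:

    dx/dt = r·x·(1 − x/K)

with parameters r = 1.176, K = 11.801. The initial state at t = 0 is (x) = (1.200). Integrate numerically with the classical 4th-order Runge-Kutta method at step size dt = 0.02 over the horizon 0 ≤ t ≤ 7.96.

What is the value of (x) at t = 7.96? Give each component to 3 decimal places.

t=0.000: state=(1.200)
step 1 (dt=0.02): k1=(1.268), k2=(1.280), k3=(1.280), k4=(1.292); state += dt/6·(k1+2k2+2k3+k4)
t=0.020: state=(1.226)
t=0.040: state=(1.252)
t=0.060: state=(1.278)
continuing one RK4 step at a time; state shown every 25 steps (Δt=0.5):
t=0.500: state=(1.998)
t=1.000: state=(3.168)
t=1.500: state=(4.694)
t=2.000: state=(6.411)
t=2.500: state=(8.044)
t=3.000: state=(9.370)
t=3.500: state=(10.315)
t=4.000: state=(10.927)
t=4.500: state=(11.299)
t=5.000: state=(11.517)
t=5.500: state=(11.641)
t=6.000: state=(11.712)
t=6.500: state=(11.751)
t=7.000: state=(11.773)
t=7.500: state=(11.786)
t=7.960: state=(11.792)

(x) = (11.792)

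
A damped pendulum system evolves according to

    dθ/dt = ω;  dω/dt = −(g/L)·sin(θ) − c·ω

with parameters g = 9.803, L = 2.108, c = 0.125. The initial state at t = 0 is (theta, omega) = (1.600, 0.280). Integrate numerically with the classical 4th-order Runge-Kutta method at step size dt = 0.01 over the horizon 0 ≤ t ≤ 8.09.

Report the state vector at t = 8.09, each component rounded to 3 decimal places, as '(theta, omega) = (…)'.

t=0.000: state=(1.600, 0.280)
step 1 (dt=0.01): k1=(0.280, -4.683), k2=(0.257, -4.680), k3=(0.257, -4.680), k4=(0.233, -4.677); state += dt/6·(k1+2k2+2k3+k4)
t=0.010: state=(1.603, 0.233)
t=0.020: state=(1.605, 0.186)
t=0.030: state=(1.606, 0.140)
continuing one RK4 step at a time; state shown every 50 steps (Δt=0.5):
t=0.500: state=(1.168, -1.961)
t=1.000: state=(-0.161, -2.914)
t=1.500: state=(-1.264, -1.213)
t=2.000: state=(-1.295, 1.069)
t=2.500: state=(-0.300, 2.641)
t=3.000: state=(0.906, 1.758)
t=3.500: state=(1.250, -0.414)
t=4.000: state=(0.550, -2.212)
t=4.500: state=(-0.608, -1.980)
t=5.000: state=(-1.139, -0.038)
t=5.500: state=(-0.663, 1.813)
t=6.000: state=(0.391, 2.000)
t=6.500: state=(1.012, 0.326)
t=7.000: state=(0.697, -1.492)
t=7.500: state=(-0.244, -1.916)
t=8.000: state=(-0.894, -0.489)
t=8.090: state=(-0.923, -0.155)

(theta, omega) = (-0.923, -0.155)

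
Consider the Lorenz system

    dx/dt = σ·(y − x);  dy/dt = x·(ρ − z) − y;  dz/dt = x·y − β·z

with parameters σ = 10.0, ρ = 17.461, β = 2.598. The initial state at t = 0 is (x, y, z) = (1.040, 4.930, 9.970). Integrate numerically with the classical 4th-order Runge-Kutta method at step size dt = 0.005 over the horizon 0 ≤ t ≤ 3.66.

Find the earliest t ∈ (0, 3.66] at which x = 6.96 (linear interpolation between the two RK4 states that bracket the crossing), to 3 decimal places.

t=0.000: state=(1.040, 4.930, 9.970)
step 1 (dt=0.005): k1=(38.900, 2.861, -20.775), k2=(37.999, 3.641, -20.152), k3=(38.041, 3.620, -20.165), k4=(37.179, 4.391, -19.553); state += dt/6·(k1+2k2+2k3+k4)
t=0.005: state=(1.230, 4.948, 9.869)
t=0.010: state=(1.412, 4.974, 9.774)
t=0.015: state=(1.587, 5.007, 9.685)
continuing one RK4 step at a time; state shown every 40 steps (Δt=0.2):
t=0.200: state=(6.750, 9.810, 10.896)
t=0.205: state=(6.903, 9.982, 11.091)
next step: t=0.210: state=(7.058, 10.150, 11.297) — x has crossed 6.96
linear interpolation between t=0.205 (6.90340) and t=0.210 (7.05768) → t≈0.207

t = 0.207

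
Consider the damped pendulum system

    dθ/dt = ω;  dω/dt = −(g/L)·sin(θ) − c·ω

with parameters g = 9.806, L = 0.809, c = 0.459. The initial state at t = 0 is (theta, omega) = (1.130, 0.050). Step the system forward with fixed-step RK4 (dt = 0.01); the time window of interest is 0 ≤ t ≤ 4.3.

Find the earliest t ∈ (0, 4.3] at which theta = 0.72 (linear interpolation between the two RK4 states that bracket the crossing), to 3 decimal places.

t=0.000: state=(1.130, 0.050)
step 1 (dt=0.01): k1=(0.050, -10.985), k2=(-0.005, -10.962), k3=(-0.005, -10.960), k4=(-0.060, -10.935); state += dt/6·(k1+2k2+2k3+k4)
t=0.010: state=(1.130, -0.060)
t=0.020: state=(1.129, -0.169)
t=0.030: state=(1.127, -0.277)
continuing one RK4 step at a time; state shown every 20 steps (Δt=0.2):
t=0.200: state=(0.930, -1.974)
t=0.280: state=(0.746, -2.612)
next step: t=0.290: state=(0.720, -2.681) — theta has crossed 0.72
linear interpolation between t=0.280 (0.74602) and t=0.290 (0.71955) → t≈0.290

t = 0.290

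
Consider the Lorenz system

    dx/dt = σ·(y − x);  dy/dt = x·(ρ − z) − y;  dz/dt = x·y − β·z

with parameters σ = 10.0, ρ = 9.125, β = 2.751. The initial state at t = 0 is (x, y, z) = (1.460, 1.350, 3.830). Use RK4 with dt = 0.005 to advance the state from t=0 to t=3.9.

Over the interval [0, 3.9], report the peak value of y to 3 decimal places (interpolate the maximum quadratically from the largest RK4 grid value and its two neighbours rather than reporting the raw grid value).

t=0.000: state=(1.460, 1.350, 3.830)
step 1 (dt=0.005): k1=(-1.100, 6.381, -8.565), k2=(-0.913, 6.381, -8.487), k3=(-0.918, 6.384, -8.487), k4=(-0.735, 6.386, -8.408); state += dt/6·(k1+2k2+2k3+k4)
t=0.005: state=(1.455, 1.382, 3.788)
t=0.010: state=(1.453, 1.414, 3.746)
t=0.015: state=(1.452, 1.446, 3.705)
continuing one RK4 step at a time; state shown every 40 steps (Δt=0.2):
t=0.200: state=(2.214, 2.965, 2.800)
t=0.400: state=(4.452, 5.914, 3.978)
t=0.600: state=(7.036, 7.611, 9.064)
t=0.800: state=(5.660, 4.151, 11.299)
t=1.000: state=(3.282, 2.634, 8.539)
t=1.200: state=(2.948, 3.171, 6.211)
t=1.400: state=(3.944, 4.671, 5.662)
t=1.600: state=(5.492, 6.145, 7.409)
t=1.800: state=(5.831, 5.457, 9.654)
t=2.000: state=(4.591, 3.959, 9.239)
t=2.200: state=(3.840, 3.746, 7.683)
t=2.400: state=(4.122, 4.454, 6.899)
t=2.600: state=(4.926, 5.317, 7.459)
t=2.800: state=(5.345, 5.318, 8.656)
t=3.000: state=(4.902, 4.570, 8.897)
t=3.200: state=(4.363, 4.209, 8.172)
t=3.400: state=(4.347, 4.469, 7.571)
t=3.600: state=(4.726, 4.941, 7.674)
t=3.800: state=(5.025, 5.075, 8.254)
t=3.900: state=(5.016, 4.950, 8.475)
largest grid value and its neighbours: y(0.560)=7.74112, y(0.565)=7.74197, y(0.570)=7.73798
parabola through these three points peaks at t≈0.563 with y≈7.74222

max y = 7.742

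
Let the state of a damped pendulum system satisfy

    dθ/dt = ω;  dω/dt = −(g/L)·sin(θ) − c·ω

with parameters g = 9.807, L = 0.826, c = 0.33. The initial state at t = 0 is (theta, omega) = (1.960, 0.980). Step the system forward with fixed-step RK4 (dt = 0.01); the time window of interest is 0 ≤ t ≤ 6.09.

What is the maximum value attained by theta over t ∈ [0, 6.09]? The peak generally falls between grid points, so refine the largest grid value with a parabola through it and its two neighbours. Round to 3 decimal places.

t=0.000: state=(1.960, 0.980)
step 1 (dt=0.01): k1=(0.980, -11.308), k2=(0.923, -11.267), k3=(0.924, -11.269), k4=(0.867, -11.229); state += dt/6·(k1+2k2+2k3+k4)
t=0.010: state=(1.969, 0.867)
t=0.020: state=(1.977, 0.755)
t=0.030: state=(1.984, 0.644)
continuing one RK4 step at a time; state shown every 20 steps (Δt=0.2):
t=0.200: state=(1.937, -1.186)
t=0.400: state=(1.484, -3.354)
t=0.600: state=(0.620, -5.100)
t=0.800: state=(-0.427, -4.968)
t=1.000: state=(-1.237, -2.941)
t=1.200: state=(-1.578, -0.484)
t=1.400: state=(-1.440, 1.842)
t=1.600: state=(-0.862, 3.820)
t=1.800: state=(0.003, 4.518)
t=2.000: state=(0.812, 3.292)
t=2.200: state=(1.255, 1.079)
t=2.400: state=(1.241, -1.194)
t=2.600: state=(0.801, -3.095)
t=2.800: state=(0.078, -3.872)
t=3.000: state=(-0.632, -2.967)
t=3.200: state=(-1.040, -1.032)
t=3.400: state=(-1.036, 1.053)
t=3.600: state=(-0.646, 2.726)
t=3.800: state=(-0.019, 3.303)
t=4.000: state=(0.576, 2.431)
t=4.200: state=(0.895, 0.689)
t=4.400: state=(0.845, -1.156)
t=4.600: state=(0.465, -2.511)
t=4.800: state=(-0.086, -2.781)
t=5.000: state=(-0.564, -1.837)
t=5.200: state=(-0.777, -0.244)
t=5.400: state=(-0.664, 1.331)
t=5.600: state=(-0.284, 2.317)
t=5.800: state=(0.193, 2.265)
t=6.000: state=(0.556, 1.244)
t=6.090: state=(0.640, 0.611)
largest grid value and its neighbours: theta(0.080)=2.00283, theta(0.090)=2.00326, theta(0.100)=2.00262
parabola through these three points peaks at t≈0.089 with theta≈2.00327

max theta = 2.003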